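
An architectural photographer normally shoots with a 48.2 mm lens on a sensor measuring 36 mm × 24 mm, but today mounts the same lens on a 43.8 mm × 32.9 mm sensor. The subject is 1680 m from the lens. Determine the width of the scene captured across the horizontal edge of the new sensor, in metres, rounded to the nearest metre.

The focal length stays 48.2 mm; the relevant sensor dimension is now w = 43.8 mm. Object distance dₒ = 1680 m = 1.68e+06 mm.
Thin-lens field width W = w·(dₒ − f)/f = 43.8 × (1.68e+06 − 48.2)/48.2 ≈ 1526595.204 mm = 1526.6 m.

1527 m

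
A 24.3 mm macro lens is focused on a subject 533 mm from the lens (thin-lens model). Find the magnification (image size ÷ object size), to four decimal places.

0.0478×

Thin lens: 1/f = 1/dₒ + 1/dᵢ → 1/dᵢ = 1/24.3 − 1/533 = 0.0392761 mm⁻¹, so dᵢ ≈ 25.4608 mm.
Magnification m = dᵢ/dₒ = 25.4608/533 ≈ 0.04777.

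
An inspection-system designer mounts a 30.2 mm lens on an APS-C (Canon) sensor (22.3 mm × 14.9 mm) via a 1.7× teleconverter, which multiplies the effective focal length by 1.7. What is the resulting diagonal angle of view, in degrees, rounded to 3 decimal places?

29.277°

Effective focal length f = 30.2 × 1.7 = 51.34 mm.
Sensor diagonal = √(22.3² + 14.9²) = √719.3000 ≈ 26.8198 mm.
α = 2·arctan(26.820 / (2 × 51.34)) = 2·arctan(0.26120) ≈ 29.2769°.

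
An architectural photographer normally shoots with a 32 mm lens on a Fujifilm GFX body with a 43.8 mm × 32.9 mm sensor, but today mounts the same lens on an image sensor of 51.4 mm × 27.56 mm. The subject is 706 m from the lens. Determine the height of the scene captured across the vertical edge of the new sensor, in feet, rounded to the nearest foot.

The focal length stays 32 mm; the relevant sensor dimension is now h = 27.56 mm. Object distance dₒ = 706 m = 706000 mm.
Thin-lens field height W = h·(dₒ − f)/f = 27.56 × (706000 − 32)/32 ≈ 608014.940 mm = 608014.940/304.8 ft = 1994.8 ft.

1995 ft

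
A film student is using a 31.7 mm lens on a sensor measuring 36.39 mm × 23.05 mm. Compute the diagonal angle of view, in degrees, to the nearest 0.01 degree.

Sensor diagonal = √(36.39² + 23.05²) = √1855.5346 ≈ 43.0759 mm.
Angle of view α = 2·arctan(d/2f) with d = 43.0759 mm and f = 31.7 mm.
d/2f = 0.67943; arctan(0.67943) ≈ 34.1934°, so α ≈ 68.3868°.

68.39°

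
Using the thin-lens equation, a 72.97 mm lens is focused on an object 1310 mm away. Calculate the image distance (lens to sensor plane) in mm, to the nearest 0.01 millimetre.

1/dᵢ = 1/f − 1/dₒ = 1/72.97 − 1/1310 = 0.0129409 mm⁻¹.
dᵢ = 1/0.0129409 ≈ 77.2744 mm.

77.27 mm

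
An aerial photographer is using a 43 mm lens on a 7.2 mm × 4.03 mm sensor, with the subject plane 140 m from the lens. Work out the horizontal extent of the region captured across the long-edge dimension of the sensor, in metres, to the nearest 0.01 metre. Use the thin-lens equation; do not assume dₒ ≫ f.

dₒ: 140 m = 140000 mm.
Similar triangles through the lens centre give W/dₒ = w/dᵢ; with 1/f = 1/dₒ + 1/dᵢ this gives W = w·(dₒ − f)/f.
W = 7.2 mm × (140000 − 43) / 43 = 7.2 × 3254.8140 ≈ 23434.660 mm = 23.4347 m.

23.43 m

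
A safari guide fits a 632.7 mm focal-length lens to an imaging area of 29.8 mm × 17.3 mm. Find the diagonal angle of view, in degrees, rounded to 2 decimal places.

Sensor diagonal = √(29.8² + 17.3²) = √1187.3300 ≈ 34.4577 mm.
Angle of view α = 2·arctan(d/2f) with d = 34.4577 mm and f = 632.7 mm.
d/2f = 0.02723; arctan(0.02723) ≈ 1.5598°, so α ≈ 3.1196°.

3.12°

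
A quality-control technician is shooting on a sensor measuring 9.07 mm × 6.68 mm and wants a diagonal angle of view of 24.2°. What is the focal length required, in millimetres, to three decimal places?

26.272 mm

Sensor diagonal = √(9.07² + 6.68²) = √126.8873 ≈ 11.2644 mm.
From α = 2·arctan(d/2f) we get f = d / (2·tan(α/2)).
With d = 11.2644 mm and α/2 = 12.1°, tan(α/2) ≈ 0.21438, so f ≈ 11.2644 / 0.42876 ≈ 26.2719 mm.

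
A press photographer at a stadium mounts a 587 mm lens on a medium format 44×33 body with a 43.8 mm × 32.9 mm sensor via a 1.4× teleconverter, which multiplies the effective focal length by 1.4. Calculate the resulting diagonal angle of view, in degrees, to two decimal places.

Effective focal length f = 587 × 1.4 = 821.8 mm.
Sensor diagonal = √(43.8² + 32.9²) = √3000.8500 ≈ 54.7800 mm.
α = 2·arctan(54.780 / (2 × 821.8)) = 2·arctan(0.03333) ≈ 3.8178°.

3.82°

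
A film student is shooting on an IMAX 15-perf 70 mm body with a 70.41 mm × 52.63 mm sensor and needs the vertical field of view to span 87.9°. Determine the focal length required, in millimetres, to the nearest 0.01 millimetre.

From α = 2·arctan(h/2f) we get f = h / (2·tan(α/2)).
With h = 52.63 mm and α/2 = 43.95°, tan(α/2) ≈ 0.96400, so f ≈ 52.63 / 1.92801 ≈ 27.2976 mm.

27.30 mm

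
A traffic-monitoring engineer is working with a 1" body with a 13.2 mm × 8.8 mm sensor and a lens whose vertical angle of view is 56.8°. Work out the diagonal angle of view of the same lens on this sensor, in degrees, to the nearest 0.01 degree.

From the vertical AOV: f = 8.8 / (2·tan(28.4°)) = 8.8 / 1.08140 ≈ 8.1376 mm.
Sensor diagonal = √(13.2² + 8.8²) = √251.6800 ≈ 15.8644 mm.
Diagonal AOV = 2·arctan(15.8644 / (2 × 8.1376)) = 2·arctan(0.97476) ≈ 88.5353°.

88.54°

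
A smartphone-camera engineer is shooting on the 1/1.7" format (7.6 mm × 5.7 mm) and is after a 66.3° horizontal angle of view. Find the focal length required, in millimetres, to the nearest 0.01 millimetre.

5.82 mm

From α = 2·arctan(w/2f) we get f = w / (2·tan(α/2)).
With w = 7.6 mm and α/2 = 33.15°, tan(α/2) ≈ 0.65314, so f ≈ 7.6 / 1.30627 ≈ 5.8181 mm.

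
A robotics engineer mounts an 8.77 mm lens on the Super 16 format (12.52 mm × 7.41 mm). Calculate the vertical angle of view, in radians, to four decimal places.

Angle of view α = 2·arctan(h/2f) with h = 7.41 mm and f = 8.77 mm.
h/2f = 0.42246; arctan(0.42246) ≈ 0.3997 rad, so α ≈ 0.7994 rad.

0.7994 rad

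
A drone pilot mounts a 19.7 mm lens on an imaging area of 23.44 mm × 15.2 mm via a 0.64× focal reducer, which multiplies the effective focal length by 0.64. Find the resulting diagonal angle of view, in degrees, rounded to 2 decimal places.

95.86°

Effective focal length f = 19.7 × 0.64 = 12.608 mm.
Sensor diagonal = √(23.44² + 15.2²) = √780.4736 ≈ 27.9370 mm.
α = 2·arctan(27.937 / (2 × 12.608)) = 2·arctan(1.10791) ≈ 95.8610°.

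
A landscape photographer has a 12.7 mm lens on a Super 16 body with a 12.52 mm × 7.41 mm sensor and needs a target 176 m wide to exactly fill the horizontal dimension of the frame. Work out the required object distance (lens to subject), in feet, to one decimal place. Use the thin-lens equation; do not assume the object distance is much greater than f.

W: 176 m = 176000 mm.
Magnification m = w/W = dᵢ/dₒ; combined with 1/f = 1/dₒ + 1/dᵢ this gives dₒ = f·(1 + W/w).
dₒ = 12.7 mm × (1 + 176000/12.52) = 12.7 × 14058.5080 ≈ 178543.051 mm = 178543.051/304.8 ft = 585.771 ft.

585.8 ft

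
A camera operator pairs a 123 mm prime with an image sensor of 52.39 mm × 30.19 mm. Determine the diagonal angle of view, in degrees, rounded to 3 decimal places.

Sensor diagonal = √(52.39² + 30.19²) = √3656.1482 ≈ 60.4661 mm.
Angle of view α = 2·arctan(d/2f) with d = 60.4661 mm and f = 123 mm.
d/2f = 0.24580; arctan(0.24580) ≈ 13.8094°, so α ≈ 27.6188°.

27.619°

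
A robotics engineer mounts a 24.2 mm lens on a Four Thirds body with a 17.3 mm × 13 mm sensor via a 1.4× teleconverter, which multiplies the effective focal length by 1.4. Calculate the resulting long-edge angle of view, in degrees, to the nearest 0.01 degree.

28.64°

Effective focal length f = 24.2 × 1.4 = 33.88 mm.
α = 2·arctan(17.3 / (2 × 33.88)) = 2·arctan(0.25531) ≈ 28.6448°.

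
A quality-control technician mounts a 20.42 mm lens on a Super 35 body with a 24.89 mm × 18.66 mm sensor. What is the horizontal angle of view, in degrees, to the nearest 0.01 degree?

62.72°

Angle of view α = 2·arctan(w/2f) with w = 24.89 mm and f = 20.42 mm.
w/2f = 0.60945; arctan(0.60945) ≈ 31.3603°, so α ≈ 62.7206°.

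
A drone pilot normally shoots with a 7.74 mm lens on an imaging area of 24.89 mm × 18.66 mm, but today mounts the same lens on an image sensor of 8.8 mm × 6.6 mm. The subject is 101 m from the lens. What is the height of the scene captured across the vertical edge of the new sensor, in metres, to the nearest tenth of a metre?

The focal length stays 7.74 mm; the relevant sensor dimension is now h = 6.6 mm. Object distance dₒ = 101 m = 101000 mm.
Thin-lens field height W = h·(dₒ − f)/f = 6.6 × (101000 − 7.74)/7.74 ≈ 86117.431 mm = 86.1174 m.

86.1 m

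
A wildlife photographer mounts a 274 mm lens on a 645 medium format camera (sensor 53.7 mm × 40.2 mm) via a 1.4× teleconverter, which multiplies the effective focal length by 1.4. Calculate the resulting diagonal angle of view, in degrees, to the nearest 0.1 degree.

Effective focal length f = 274 × 1.4 = 383.6 mm.
Sensor diagonal = √(53.7² + 40.2²) = √4499.7300 ≈ 67.0800 mm.
α = 2·arctan(67.080 / (2 × 383.6)) = 2·arctan(0.08743) ≈ 9.9939°.

10.0°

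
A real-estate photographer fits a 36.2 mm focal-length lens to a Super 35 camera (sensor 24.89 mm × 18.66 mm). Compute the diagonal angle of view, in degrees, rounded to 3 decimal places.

46.503°

Sensor diagonal = √(24.89² + 18.66²) = √967.7077 ≈ 31.1080 mm.
Angle of view α = 2·arctan(d/2f) with d = 31.1080 mm and f = 36.2 mm.
d/2f = 0.42967; arctan(0.42967) ≈ 23.2517°, so α ≈ 46.5033°.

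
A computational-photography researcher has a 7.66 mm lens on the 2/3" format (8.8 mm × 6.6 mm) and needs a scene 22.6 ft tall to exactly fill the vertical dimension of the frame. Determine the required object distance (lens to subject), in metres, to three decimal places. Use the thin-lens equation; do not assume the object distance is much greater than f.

8.002 m

W: 22.6 ft × 304.8 mm/ft = 6888.48 mm.
Magnification m = h/W = dᵢ/dₒ; combined with 1/f = 1/dₒ + 1/dᵢ this gives dₒ = f·(1 + W/h).
dₒ = 7.66 mm × (1 + 6888.48/6.6) = 7.66 × 1044.7091 ≈ 8002.471 mm = 8.00247 m.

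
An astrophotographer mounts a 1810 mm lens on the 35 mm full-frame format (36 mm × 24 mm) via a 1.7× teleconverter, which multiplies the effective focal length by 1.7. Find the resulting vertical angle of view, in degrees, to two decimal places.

Effective focal length f = 1810 × 1.7 = 3077 mm.
α = 2·arctan(24 / (2 × 3077)) = 2·arctan(0.00390) ≈ 0.4469°.

0.45°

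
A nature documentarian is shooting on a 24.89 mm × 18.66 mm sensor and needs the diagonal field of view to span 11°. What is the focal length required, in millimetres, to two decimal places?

161.53 mm

Sensor diagonal = √(24.89² + 18.66²) = √967.7077 ≈ 31.1080 mm.
From α = 2·arctan(d/2f) we get f = d / (2·tan(α/2)).
With d = 31.1080 mm and α/2 = 5.5°, tan(α/2) ≈ 0.09629, so f ≈ 31.1080 / 0.19258 ≈ 161.5345 mm.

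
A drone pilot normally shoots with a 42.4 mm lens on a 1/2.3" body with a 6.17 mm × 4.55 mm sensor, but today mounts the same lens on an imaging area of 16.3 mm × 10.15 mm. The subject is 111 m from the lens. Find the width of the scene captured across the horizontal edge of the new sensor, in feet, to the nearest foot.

140 ft

The focal length stays 42.4 mm; the relevant sensor dimension is now w = 16.3 mm. Object distance dₒ = 111 m = 111000 mm.
Thin-lens field width W = w·(dₒ − f)/f = 16.3 × (111000 − 42.4)/42.4 ≈ 42655.870 mm = 42655.870/304.8 ft = 139.947 ft.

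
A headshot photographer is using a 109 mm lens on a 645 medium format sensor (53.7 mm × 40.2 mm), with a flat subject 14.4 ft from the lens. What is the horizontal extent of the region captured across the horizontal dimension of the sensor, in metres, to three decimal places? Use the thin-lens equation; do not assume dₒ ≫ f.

2.109 m

dₒ: 14.4 ft × 304.8 mm/ft = 4389.12 mm.
Similar triangles through the lens centre give W/dₒ = w/dᵢ; with 1/f = 1/dₒ + 1/dᵢ this gives W = w·(dₒ − f)/f.
W = 53.7 mm × (4389.12 − 109) / 109 = 53.7 × 39.2672 ≈ 2108.646 mm = 2.10865 m.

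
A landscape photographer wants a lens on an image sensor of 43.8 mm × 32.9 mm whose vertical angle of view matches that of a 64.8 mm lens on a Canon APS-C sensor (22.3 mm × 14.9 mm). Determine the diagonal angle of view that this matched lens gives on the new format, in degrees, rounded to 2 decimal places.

21.67°

Equal vertical AOV ⇒ f₂ = f₁ · 32.9/14.9 = 64.8 × 2.20805 ≈ 143.0819 mm.
Sensor diagonal = √(43.8² + 32.9²) = √3000.8500 ≈ 54.7800 mm.
Diagonal AOV on the new format = 2·arctan(54.7800 / (2 × 143.0819)) = 2·arctan(0.19143) ≈ 21.6739°.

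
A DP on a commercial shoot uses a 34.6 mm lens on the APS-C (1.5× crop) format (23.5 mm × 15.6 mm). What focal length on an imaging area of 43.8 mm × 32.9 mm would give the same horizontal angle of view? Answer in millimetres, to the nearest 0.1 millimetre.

Equal angle of view means equal width/f ratio, so f₂ = f₁ · (width₂/width₁) = 34.6 × 43.8/23.5.
f₂ = 34.6 × 1.86383 ≈ 64.489 mm.

64.5 mm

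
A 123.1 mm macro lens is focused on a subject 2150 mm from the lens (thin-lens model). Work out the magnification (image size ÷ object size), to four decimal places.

0.0607×

Thin lens: 1/f = 1/dₒ + 1/dᵢ → 1/dᵢ = 1/123.1 − 1/2150 = 0.0076584 mm⁻¹, so dᵢ ≈ 130.5762 mm.
Magnification m = dᵢ/dₒ = 130.5762/2150 ≈ 0.06073.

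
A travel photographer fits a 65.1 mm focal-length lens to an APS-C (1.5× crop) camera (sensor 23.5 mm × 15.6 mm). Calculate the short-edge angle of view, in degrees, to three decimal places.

13.665°

Angle of view α = 2·arctan(h/2f) with h = 15.6 mm and f = 65.1 mm.
h/2f = 0.11982; arctan(0.11982) ≈ 6.8324°, so α ≈ 13.6647°.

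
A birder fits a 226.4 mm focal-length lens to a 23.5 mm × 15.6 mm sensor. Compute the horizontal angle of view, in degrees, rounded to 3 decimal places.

Angle of view α = 2·arctan(w/2f) with w = 23.5 mm and f = 226.4 mm.
w/2f = 0.05190; arctan(0.05190) ≈ 2.9709°, so α ≈ 5.9419°.

5.942°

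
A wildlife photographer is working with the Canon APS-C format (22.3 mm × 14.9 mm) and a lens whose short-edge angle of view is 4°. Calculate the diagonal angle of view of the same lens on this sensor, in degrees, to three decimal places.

From the short-edge AOV: f = 14.9 / (2·tan(2°)) = 14.9 / 0.06984 ≈ 213.3401 mm.
Sensor diagonal = √(22.3² + 14.9²) = √719.3000 ≈ 26.8198 mm.
Diagonal AOV = 2·arctan(26.8198 / (2 × 213.3401)) = 2·arctan(0.06286) ≈ 7.1934°.

7.193°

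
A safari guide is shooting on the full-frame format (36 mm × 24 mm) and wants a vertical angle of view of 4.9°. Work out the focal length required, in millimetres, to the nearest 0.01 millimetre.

280.46 mm

From α = 2·arctan(h/2f) we get f = h / (2·tan(α/2)).
With h = 24 mm and α/2 = 2.45°, tan(α/2) ≈ 0.04279, so f ≈ 24 / 0.08557 ≈ 280.4613 mm.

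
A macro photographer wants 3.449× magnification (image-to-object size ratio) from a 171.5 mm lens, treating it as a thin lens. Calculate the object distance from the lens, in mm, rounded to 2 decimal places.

With m = dᵢ/dₒ and 1/f = 1/dₒ + 1/dᵢ, substituting dᵢ = m·dₒ gives 1/f = (1 + 1/m)/dₒ, hence dₒ = f·(1 + 1/m).
dₒ = 171.5 × (1 + 1/3.449) = 171.5 × 1.28994 ≈ 221.225 mm.

221.22 mm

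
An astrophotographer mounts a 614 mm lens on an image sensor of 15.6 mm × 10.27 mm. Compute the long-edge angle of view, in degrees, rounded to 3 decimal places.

1.456°

Angle of view α = 2·arctan(w/2f) with w = 15.6 mm and f = 614 mm.
w/2f = 0.01270; arctan(0.01270) ≈ 0.7278°, so α ≈ 1.4556°.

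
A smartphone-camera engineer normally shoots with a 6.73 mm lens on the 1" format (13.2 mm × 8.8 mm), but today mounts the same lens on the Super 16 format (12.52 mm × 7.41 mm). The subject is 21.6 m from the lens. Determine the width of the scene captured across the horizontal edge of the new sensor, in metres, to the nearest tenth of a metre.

The focal length stays 6.73 mm; the relevant sensor dimension is now w = 12.52 mm. Object distance dₒ = 21.6 m = 21600 mm.
Thin-lens field width W = w·(dₒ − f)/f = 12.52 × (21600 − 6.73)/6.73 ≈ 40170.541 mm = 40.1705 m.

40.2 m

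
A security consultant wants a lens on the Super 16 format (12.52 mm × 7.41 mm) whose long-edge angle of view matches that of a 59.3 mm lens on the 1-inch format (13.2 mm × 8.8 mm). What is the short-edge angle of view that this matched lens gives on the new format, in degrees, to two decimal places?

Equal long-edge AOV ⇒ f₂ = f₁ · 12.52/13.2 = 59.3 × 0.94848 ≈ 56.2452 mm.
Short-edge AOV on the new format = 2·arctan(7.41 / (2 × 56.2452)) = 2·arctan(0.06587) ≈ 7.5375°.

7.54°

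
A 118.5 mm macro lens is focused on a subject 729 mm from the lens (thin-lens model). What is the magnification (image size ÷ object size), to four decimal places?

0.1941×

Thin lens: 1/f = 1/dₒ + 1/dᵢ → 1/dᵢ = 1/118.5 − 1/729 = 0.0070671 mm⁻¹, so dᵢ ≈ 141.5012 mm.
Magnification m = dᵢ/dₒ = 141.5012/729 ≈ 0.19410.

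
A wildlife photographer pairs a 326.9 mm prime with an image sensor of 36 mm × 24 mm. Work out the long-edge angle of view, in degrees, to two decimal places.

Angle of view α = 2·arctan(w/2f) with w = 36 mm and f = 326.9 mm.
w/2f = 0.05506; arctan(0.05506) ≈ 3.1517°, so α ≈ 6.3034°.

6.30°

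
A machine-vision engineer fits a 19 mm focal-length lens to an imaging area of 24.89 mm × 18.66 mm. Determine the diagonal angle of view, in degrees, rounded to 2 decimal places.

Sensor diagonal = √(24.89² + 18.66²) = √967.7077 ≈ 31.1080 mm.
Angle of view α = 2·arctan(d/2f) with d = 31.1080 mm and f = 19 mm.
d/2f = 0.81863; arctan(0.81863) ≈ 39.3048°, so α ≈ 78.6097°.

78.61°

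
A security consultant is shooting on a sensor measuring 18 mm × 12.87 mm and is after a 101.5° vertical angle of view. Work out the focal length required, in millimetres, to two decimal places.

From α = 2·arctan(h/2f) we get f = h / (2·tan(α/2)).
With h = 12.87 mm and α/2 = 50.75°, tan(α/2) ≈ 1.22394, so f ≈ 12.87 / 2.44788 ≈ 5.2576 mm.

5.26 mm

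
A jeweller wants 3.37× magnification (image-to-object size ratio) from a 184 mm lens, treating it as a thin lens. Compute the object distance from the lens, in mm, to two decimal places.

238.60 mm

With m = dᵢ/dₒ and 1/f = 1/dₒ + 1/dᵢ, substituting dᵢ = m·dₒ gives 1/f = (1 + 1/m)/dₒ, hence dₒ = f·(1 + 1/m).
dₒ = 184 × (1 + 1/3.37) = 184 × 1.29674 ≈ 238.599 mm.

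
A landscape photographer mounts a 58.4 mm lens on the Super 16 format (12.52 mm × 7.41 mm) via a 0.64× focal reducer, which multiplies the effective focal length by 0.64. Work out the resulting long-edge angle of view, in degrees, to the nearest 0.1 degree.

Effective focal length f = 58.4 × 0.64 = 37.376 mm.
α = 2·arctan(12.52 / (2 × 37.376)) = 2·arctan(0.16749) ≈ 19.0161°.

19.0°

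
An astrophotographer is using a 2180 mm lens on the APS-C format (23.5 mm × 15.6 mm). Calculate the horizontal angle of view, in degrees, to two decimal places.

0.62°

Angle of view α = 2·arctan(w/2f) with w = 23.5 mm and f = 2180 mm.
w/2f = 0.00539; arctan(0.00539) ≈ 0.3088°, so α ≈ 0.6176°.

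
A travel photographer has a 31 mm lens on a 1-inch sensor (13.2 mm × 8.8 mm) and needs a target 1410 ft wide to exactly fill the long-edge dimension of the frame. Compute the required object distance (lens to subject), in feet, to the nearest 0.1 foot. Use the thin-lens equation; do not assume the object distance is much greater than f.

W: 1410 ft × 304.8 mm/ft = 429767.99 mm.
Magnification m = w/W = dᵢ/dₒ; combined with 1/f = 1/dₒ + 1/dᵢ this gives dₒ = f·(1 + W/w).
dₒ = 31 mm × (1 + 429768/13.2) = 31 × 32559.1808 ≈ 1009334.604 mm = 1009334.604/304.8 ft = 3311.47 ft.

3311.5 ft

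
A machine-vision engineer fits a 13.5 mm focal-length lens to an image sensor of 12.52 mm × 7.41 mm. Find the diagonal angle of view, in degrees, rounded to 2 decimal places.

Sensor diagonal = √(12.52² + 7.41²) = √211.6585 ≈ 14.5485 mm.
Angle of view α = 2·arctan(d/2f) with d = 14.5485 mm and f = 13.5 mm.
d/2f = 0.53883; arctan(0.53883) ≈ 28.3172°, so α ≈ 56.6345°.

56.63°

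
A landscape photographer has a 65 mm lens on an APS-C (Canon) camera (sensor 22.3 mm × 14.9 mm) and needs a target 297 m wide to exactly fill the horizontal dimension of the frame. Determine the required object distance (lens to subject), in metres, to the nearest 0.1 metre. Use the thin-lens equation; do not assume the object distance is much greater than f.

W: 297 m = 297000 mm.
Magnification m = w/W = dᵢ/dₒ; combined with 1/f = 1/dₒ + 1/dᵢ this gives dₒ = f·(1 + W/w).
dₒ = 65 mm × (1 + 297000/22.3) = 65 × 13319.3857 ≈ 865760.067 mm = 865.76 m.

865.8 m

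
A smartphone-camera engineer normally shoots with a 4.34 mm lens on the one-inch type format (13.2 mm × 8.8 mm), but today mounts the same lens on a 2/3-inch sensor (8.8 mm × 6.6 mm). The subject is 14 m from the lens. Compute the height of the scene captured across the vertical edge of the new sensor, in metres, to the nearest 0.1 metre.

The focal length stays 4.34 mm; the relevant sensor dimension is now h = 6.6 mm. Object distance dₒ = 14 m = 14000 mm.
Thin-lens field height W = h·(dₒ − f)/f = 6.6 × (14000 − 4.34)/4.34 ≈ 21283.723 mm = 21.2837 m.

21.3 m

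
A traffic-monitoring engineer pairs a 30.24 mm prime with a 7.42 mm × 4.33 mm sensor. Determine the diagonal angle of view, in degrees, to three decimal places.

Sensor diagonal = √(7.42² + 4.33²) = √73.8053 ≈ 8.5910 mm.
Angle of view α = 2·arctan(d/2f) with d = 8.5910 mm and f = 30.24 mm.
d/2f = 0.14205; arctan(0.14205) ≈ 8.0846°, so α ≈ 16.1692°.

16.169°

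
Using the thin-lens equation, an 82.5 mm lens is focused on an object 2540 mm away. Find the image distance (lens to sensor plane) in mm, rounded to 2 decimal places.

85.27 mm

1/dᵢ = 1/f − 1/dₒ = 1/82.5 − 1/2540 = 0.0117275 mm⁻¹.
dᵢ = 1/0.0117275 ≈ 85.2696 mm.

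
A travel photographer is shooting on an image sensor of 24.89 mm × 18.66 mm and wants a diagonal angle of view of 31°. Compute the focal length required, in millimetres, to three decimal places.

Sensor diagonal = √(24.89² + 18.66²) = √967.7077 ≈ 31.1080 mm.
From α = 2·arctan(d/2f) we get f = d / (2·tan(α/2)).
With d = 31.1080 mm and α/2 = 15.5°, tan(α/2) ≈ 0.27732, so f ≈ 31.1080 / 0.55465 ≈ 56.0859 mm.

56.086 mm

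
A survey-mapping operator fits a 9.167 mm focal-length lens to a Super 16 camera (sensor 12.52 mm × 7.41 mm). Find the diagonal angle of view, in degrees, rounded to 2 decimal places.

Sensor diagonal = √(12.52² + 7.41²) = √211.6585 ≈ 14.5485 mm.
Angle of view α = 2·arctan(d/2f) with d = 14.5485 mm and f = 9.167 mm.
d/2f = 0.79353; arctan(0.79353) ≈ 38.4329°, so α ≈ 76.8658°.

76.87°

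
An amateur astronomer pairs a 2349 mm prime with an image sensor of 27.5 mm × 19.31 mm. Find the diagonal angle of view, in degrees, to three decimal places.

Sensor diagonal = √(27.5² + 19.31²) = √1129.1261 ≈ 33.6025 mm.
Angle of view α = 2·arctan(d/2f) with d = 33.6025 mm and f = 2349 mm.
d/2f = 0.00715; arctan(0.00715) ≈ 0.4098°, so α ≈ 0.8196°.

0.820°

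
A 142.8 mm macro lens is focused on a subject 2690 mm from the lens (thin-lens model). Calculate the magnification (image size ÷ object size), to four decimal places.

0.0561×

Thin lens: 1/f = 1/dₒ + 1/dᵢ → 1/dᵢ = 1/142.8 − 1/2690 = 0.0066311 mm⁻¹, so dᵢ ≈ 150.8056 mm.
Magnification m = dᵢ/dₒ = 150.8056/2690 ≈ 0.05606.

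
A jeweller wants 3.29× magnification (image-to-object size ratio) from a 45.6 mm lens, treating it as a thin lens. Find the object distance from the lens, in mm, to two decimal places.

59.46 mm

With m = dᵢ/dₒ and 1/f = 1/dₒ + 1/dᵢ, substituting dᵢ = m·dₒ gives 1/f = (1 + 1/m)/dₒ, hence dₒ = f·(1 + 1/m).
dₒ = 45.6 × (1 + 1/3.29) = 45.6 × 1.30395 ≈ 59.460 mm.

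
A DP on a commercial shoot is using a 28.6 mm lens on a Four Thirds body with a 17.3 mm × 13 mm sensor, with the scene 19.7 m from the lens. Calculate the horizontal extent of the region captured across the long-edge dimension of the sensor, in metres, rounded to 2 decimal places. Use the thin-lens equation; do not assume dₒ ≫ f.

dₒ: 19.7 m = 19700 mm.
Similar triangles through the lens centre give W/dₒ = w/dᵢ; with 1/f = 1/dₒ + 1/dᵢ this gives W = w·(dₒ − f)/f.
W = 17.3 mm × (19700 − 28.6) / 28.6 = 17.3 × 687.8112 ≈ 11899.134 mm = 11.8991 m.

11.90 m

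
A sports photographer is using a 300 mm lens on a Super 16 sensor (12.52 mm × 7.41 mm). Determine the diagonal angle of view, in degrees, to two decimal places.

Sensor diagonal = √(12.52² + 7.41²) = √211.6585 ≈ 14.5485 mm.
Angle of view α = 2·arctan(d/2f) with d = 14.5485 mm and f = 300 mm.
d/2f = 0.02425; arctan(0.02425) ≈ 1.3890°, so α ≈ 2.7780°.

2.78°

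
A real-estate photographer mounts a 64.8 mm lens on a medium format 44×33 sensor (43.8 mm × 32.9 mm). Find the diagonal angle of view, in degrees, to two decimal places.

Sensor diagonal = √(43.8² + 32.9²) = √3000.8500 ≈ 54.7800 mm.
Angle of view α = 2·arctan(d/2f) with d = 54.7800 mm and f = 64.8 mm.
d/2f = 0.42269; arctan(0.42269) ≈ 22.9131°, so α ≈ 45.8261°.

45.83°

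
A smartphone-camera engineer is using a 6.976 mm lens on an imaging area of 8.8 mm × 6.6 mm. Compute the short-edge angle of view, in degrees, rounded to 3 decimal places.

50.633°

Angle of view α = 2·arctan(h/2f) with h = 6.6 mm and f = 6.976 mm.
h/2f = 0.47305; arctan(0.47305) ≈ 25.3165°, so α ≈ 50.6330°.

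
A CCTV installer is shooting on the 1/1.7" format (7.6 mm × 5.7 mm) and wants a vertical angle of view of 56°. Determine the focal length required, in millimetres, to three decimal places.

From α = 2·arctan(h/2f) we get f = h / (2·tan(α/2)).
With h = 5.7 mm and α/2 = 28°, tan(α/2) ≈ 0.53171, so f ≈ 5.7 / 1.06342 ≈ 5.3601 mm.

5.360 mm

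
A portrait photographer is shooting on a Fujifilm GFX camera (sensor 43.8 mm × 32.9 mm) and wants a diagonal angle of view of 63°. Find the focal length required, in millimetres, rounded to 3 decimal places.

44.696 mm

Sensor diagonal = √(43.8² + 32.9²) = √3000.8500 ≈ 54.7800 mm.
From α = 2·arctan(d/2f) we get f = d / (2·tan(α/2)).
With d = 54.7800 mm and α/2 = 31.5°, tan(α/2) ≈ 0.61280, so f ≈ 54.7800 / 1.22560 ≈ 44.6964 mm.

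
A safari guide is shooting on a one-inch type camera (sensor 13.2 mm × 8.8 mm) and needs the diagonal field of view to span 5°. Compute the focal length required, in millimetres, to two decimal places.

181.68 mm

Sensor diagonal = √(13.2² + 8.8²) = √251.6800 ≈ 15.8644 mm.
From α = 2·arctan(d/2f) we get f = d / (2·tan(α/2)).
With d = 15.8644 mm and α/2 = 2.5°, tan(α/2) ≈ 0.04366, so f ≈ 15.8644 / 0.08732 ≈ 181.6775 mm.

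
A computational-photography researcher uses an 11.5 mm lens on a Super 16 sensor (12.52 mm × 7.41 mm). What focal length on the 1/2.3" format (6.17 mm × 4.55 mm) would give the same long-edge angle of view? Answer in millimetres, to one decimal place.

5.7 mm

Equal angle of view means equal width/f ratio, so f₂ = f₁ · (width₂/width₁) = 11.5 × 6.17/12.52.
f₂ = 11.5 × 0.49281 ≈ 5.667 mm.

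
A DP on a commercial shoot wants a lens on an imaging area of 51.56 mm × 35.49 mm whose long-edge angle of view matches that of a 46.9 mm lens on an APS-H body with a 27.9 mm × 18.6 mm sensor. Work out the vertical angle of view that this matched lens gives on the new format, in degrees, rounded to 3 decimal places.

23.141°

Equal long-edge AOV ⇒ f₂ = f₁ · 51.56/27.9 = 46.9 × 1.84803 ≈ 86.6725 mm.
Vertical AOV on the new format = 2·arctan(35.49 / (2 × 86.6725)) = 2·arctan(0.20474) ≈ 23.1412°.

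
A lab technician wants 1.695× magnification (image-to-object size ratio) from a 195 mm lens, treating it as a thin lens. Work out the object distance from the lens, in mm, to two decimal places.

310.04 mm

With m = dᵢ/dₒ and 1/f = 1/dₒ + 1/dᵢ, substituting dᵢ = m·dₒ gives 1/f = (1 + 1/m)/dₒ, hence dₒ = f·(1 + 1/m).
dₒ = 195 × (1 + 1/1.695) = 195 × 1.58997 ≈ 310.044 mm.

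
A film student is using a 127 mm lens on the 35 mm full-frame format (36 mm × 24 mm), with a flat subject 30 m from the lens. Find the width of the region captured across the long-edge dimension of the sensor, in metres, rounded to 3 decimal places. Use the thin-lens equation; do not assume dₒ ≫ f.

dₒ: 30 m = 30000 mm.
Similar triangles through the lens centre give W/dₒ = w/dᵢ; with 1/f = 1/dₒ + 1/dᵢ this gives W = w·(dₒ − f)/f.
W = 36 mm × (30000 − 127) / 127 = 36 × 235.2205 ≈ 8467.937 mm = 8.46794 m.

8.468 m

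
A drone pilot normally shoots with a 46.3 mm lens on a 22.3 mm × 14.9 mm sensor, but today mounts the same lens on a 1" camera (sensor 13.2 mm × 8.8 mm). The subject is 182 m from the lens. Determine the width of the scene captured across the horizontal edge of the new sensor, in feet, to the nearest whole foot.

The focal length stays 46.3 mm; the relevant sensor dimension is now w = 13.2 mm. Object distance dₒ = 182 m = 182000 mm.
Thin-lens field width W = w·(dₒ − f)/f = 13.2 × (182000 − 46.3)/46.3 ≈ 51874.489 mm = 51874.489/304.8 ft = 170.192 ft.

170 ft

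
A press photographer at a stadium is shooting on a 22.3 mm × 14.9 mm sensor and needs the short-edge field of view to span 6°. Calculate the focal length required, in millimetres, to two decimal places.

From α = 2·arctan(h/2f) we get f = h / (2·tan(α/2)).
With h = 14.9 mm and α/2 = 3°, tan(α/2) ≈ 0.05241, so f ≈ 14.9 / 0.10482 ≈ 142.1545 mm.

142.15 mm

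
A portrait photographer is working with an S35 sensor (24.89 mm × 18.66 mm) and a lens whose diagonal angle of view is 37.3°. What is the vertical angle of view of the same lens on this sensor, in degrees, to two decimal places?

22.89°

Sensor diagonal = √(24.89² + 18.66²) = √967.7077 ≈ 31.1080 mm.
From the diagonal AOV: f = 31.1080 / (2·tan(18.65°)) = 31.1080 / 0.67502 ≈ 46.0847 mm.
Vertical AOV = 2·arctan(18.66 / (2 × 46.0847)) = 2·arctan(0.20245) ≈ 22.8901°.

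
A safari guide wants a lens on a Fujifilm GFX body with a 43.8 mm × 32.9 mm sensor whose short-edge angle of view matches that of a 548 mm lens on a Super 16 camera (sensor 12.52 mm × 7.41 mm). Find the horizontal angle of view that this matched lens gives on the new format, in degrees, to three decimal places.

1.031°

Equal short-edge AOV ⇒ f₂ = f₁ · 32.9/7.41 = 548 × 4.43995 ≈ 2433.0904 mm.
Horizontal AOV on the new format = 2·arctan(43.8 / (2 × 2433.0904)) = 2·arctan(0.00900) ≈ 1.0314°.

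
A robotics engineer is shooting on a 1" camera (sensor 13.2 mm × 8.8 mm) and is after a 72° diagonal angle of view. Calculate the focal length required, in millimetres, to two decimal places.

Sensor diagonal = √(13.2² + 8.8²) = √251.6800 ≈ 15.8644 mm.
From α = 2·arctan(d/2f) we get f = d / (2·tan(α/2)).
With d = 15.8644 mm and α/2 = 36°, tan(α/2) ≈ 0.72654, so f ≈ 15.8644 / 1.45309 ≈ 10.9178 mm.

10.92 mm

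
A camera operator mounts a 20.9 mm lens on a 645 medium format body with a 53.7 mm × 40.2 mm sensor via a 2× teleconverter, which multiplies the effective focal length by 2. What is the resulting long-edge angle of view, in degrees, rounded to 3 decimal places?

65.429°

Effective focal length f = 20.9 × 2 = 41.8 mm.
α = 2·arctan(53.7 / (2 × 41.8)) = 2·arctan(0.64234) ≈ 65.4289°.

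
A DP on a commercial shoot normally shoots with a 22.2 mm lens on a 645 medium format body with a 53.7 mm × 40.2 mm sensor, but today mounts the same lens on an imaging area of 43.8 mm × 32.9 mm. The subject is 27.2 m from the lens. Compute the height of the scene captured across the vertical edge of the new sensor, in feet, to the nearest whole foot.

132 ft

The focal length stays 22.2 mm; the relevant sensor dimension is now h = 32.9 mm. Object distance dₒ = 27.2 m = 27200 mm.
Thin-lens field height W = h·(dₒ − f)/f = 32.9 × (27200 − 22.2)/22.2 ≈ 40277.010 mm = 40277.010/304.8 ft = 132.142 ft.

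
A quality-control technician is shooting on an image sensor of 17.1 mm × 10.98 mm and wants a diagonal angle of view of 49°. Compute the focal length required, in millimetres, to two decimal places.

22.30 mm

Sensor diagonal = √(17.1² + 10.98²) = √412.9704 ≈ 20.3217 mm.
From α = 2·arctan(d/2f) we get f = d / (2·tan(α/2)).
With d = 20.3217 mm and α/2 = 24.5°, tan(α/2) ≈ 0.45573, so f ≈ 20.3217 / 0.91145 ≈ 22.2959 mm.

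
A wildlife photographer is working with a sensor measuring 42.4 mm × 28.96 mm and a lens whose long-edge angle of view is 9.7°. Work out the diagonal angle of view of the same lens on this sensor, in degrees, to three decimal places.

From the long-edge AOV: f = 42.4 / (2·tan(4.85°)) = 42.4 / 0.16970 ≈ 249.8491 mm.
Sensor diagonal = √(42.4² + 28.96²) = √2636.4416 ≈ 51.3463 mm.
Diagonal AOV = 2·arctan(51.3463 / (2 × 249.8491)) = 2·arctan(0.10275) ≈ 11.7336°.

11.734°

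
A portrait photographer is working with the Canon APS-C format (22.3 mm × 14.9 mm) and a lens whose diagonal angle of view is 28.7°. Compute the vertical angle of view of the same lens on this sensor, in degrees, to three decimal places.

16.178°

Sensor diagonal = √(22.3² + 14.9²) = √719.3000 ≈ 26.8198 mm.
From the diagonal AOV: f = 26.8198 / (2·tan(14.35°)) = 26.8198 / 0.51165 ≈ 52.4179 mm.
Vertical AOV = 2·arctan(14.9 / (2 × 52.4179)) = 2·arctan(0.14213) ≈ 16.1782°.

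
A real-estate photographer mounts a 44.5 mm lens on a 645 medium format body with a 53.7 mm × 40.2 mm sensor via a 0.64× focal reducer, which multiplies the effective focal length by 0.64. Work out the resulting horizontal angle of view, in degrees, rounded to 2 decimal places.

Effective focal length f = 44.5 × 0.64 = 28.48 mm.
α = 2·arctan(53.7 / (2 × 28.48)) = 2·arctan(0.94277) ≈ 86.6252°.

86.63°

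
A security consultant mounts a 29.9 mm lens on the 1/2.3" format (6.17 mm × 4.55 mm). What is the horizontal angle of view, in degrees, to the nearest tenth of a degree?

Angle of view α = 2·arctan(w/2f) with w = 6.17 mm and f = 29.9 mm.
w/2f = 0.10318; arctan(0.10318) ≈ 5.8908°, so α ≈ 11.7816°.

11.8°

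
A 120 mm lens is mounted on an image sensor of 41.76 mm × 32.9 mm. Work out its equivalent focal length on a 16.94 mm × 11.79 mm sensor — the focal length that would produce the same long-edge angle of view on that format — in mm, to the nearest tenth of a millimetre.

48.7 mm

Equal angle of view means equal width/f ratio, so f₂ = f₁ · (width₂/width₁) = 120 × 16.94/41.76.
f₂ = 120 × 0.40565 ≈ 48.678 mm.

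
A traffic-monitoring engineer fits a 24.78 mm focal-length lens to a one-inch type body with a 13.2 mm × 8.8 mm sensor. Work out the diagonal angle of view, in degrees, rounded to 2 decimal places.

35.50°

Sensor diagonal = √(13.2² + 8.8²) = √251.6800 ≈ 15.8644 mm.
Angle of view α = 2·arctan(d/2f) with d = 15.8644 mm and f = 24.78 mm.
d/2f = 0.32011; arctan(0.32011) ≈ 17.7502°, so α ≈ 35.5003°.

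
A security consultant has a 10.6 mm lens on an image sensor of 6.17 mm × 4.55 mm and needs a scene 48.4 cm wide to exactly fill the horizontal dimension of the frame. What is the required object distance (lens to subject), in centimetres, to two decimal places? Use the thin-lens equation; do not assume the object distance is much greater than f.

84.21 cm

W: 48.4 cm = 484 mm.
Magnification m = w/W = dᵢ/dₒ; combined with 1/f = 1/dₒ + 1/dᵢ this gives dₒ = f·(1 + W/w).
dₒ = 10.6 mm × (1 + 484/6.17) = 10.6 × 79.4441 ≈ 842.107 mm = 84.2107 cm.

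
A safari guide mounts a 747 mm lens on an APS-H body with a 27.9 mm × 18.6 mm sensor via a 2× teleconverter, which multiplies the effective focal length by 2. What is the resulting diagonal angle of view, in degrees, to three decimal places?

1.286°

Effective focal length f = 747 × 2 = 1494 mm.
Sensor diagonal = √(27.9² + 18.6²) = √1124.3700 ≈ 33.5316 mm.
α = 2·arctan(33.532 / (2 × 1494)) = 2·arctan(0.01122) ≈ 1.2859°.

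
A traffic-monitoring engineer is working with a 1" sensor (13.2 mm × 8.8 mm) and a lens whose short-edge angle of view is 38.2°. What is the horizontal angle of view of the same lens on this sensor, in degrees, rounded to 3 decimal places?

54.897°

From the short-edge AOV: f = 8.8 / (2·tan(19.1°)) = 8.8 / 0.69256 ≈ 12.7064 mm.
Horizontal AOV = 2·arctan(13.2 / (2 × 12.7064)) = 2·arctan(0.51942) ≈ 54.8967°.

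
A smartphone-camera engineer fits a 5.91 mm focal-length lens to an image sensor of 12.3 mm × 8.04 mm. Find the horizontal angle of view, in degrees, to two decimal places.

92.28°

Angle of view α = 2·arctan(w/2f) with w = 12.3 mm and f = 5.91 mm.
w/2f = 1.04061; arctan(1.04061) ≈ 46.1401°, so α ≈ 92.2801°.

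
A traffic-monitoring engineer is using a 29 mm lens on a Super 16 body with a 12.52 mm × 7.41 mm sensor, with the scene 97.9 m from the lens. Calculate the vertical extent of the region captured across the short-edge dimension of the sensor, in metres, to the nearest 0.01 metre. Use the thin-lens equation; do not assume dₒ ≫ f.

25.01 m

dₒ: 97.9 m = 97900 mm.
Similar triangles through the lens centre give W/dₒ = h/dᵢ; with 1/f = 1/dₒ + 1/dᵢ this gives W = h·(dₒ − f)/f.
W = 7.41 mm × (97900 − 29) / 29 = 7.41 × 3374.8621 ≈ 25007.728 mm = 25.0077 m.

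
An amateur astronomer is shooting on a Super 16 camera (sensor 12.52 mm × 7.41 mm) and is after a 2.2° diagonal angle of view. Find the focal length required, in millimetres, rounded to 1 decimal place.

378.8 mm

Sensor diagonal = √(12.52² + 7.41²) = √211.6585 ≈ 14.5485 mm.
From α = 2·arctan(d/2f) we get f = d / (2·tan(α/2)).
With d = 14.5485 mm and α/2 = 1.1°, tan(α/2) ≈ 0.01920, so f ≈ 14.5485 / 0.03840 ≈ 378.8475 mm.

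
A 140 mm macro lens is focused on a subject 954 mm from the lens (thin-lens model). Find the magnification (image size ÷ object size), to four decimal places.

0.1720×

Thin lens: 1/f = 1/dₒ + 1/dᵢ → 1/dᵢ = 1/140 − 1/954 = 0.0060946 mm⁻¹, so dᵢ ≈ 164.0786 mm.
Magnification m = dᵢ/dₒ = 164.0786/954 ≈ 0.17199.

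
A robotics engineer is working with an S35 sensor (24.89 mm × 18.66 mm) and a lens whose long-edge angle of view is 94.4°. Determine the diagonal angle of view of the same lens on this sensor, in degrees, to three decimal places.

106.929°

From the long-edge AOV: f = 24.89 / (2·tan(47.2°)) = 24.89 / 2.15980 ≈ 11.5242 mm.
Sensor diagonal = √(24.89² + 18.66²) = √967.7077 ≈ 31.1080 mm.
Diagonal AOV = 2·arctan(31.1080 / (2 × 11.5242)) = 2·arctan(1.34968) ≈ 106.9294°.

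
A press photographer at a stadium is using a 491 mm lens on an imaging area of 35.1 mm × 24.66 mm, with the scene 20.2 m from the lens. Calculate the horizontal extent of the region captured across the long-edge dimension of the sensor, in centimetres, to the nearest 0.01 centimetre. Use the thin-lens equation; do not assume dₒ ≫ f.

dₒ: 20.2 m = 20200 mm.
Similar triangles through the lens centre give W/dₒ = w/dᵢ; with 1/f = 1/dₒ + 1/dᵢ this gives W = w·(dₒ − f)/f.
W = 35.1 mm × (20200 − 491) / 491 = 35.1 × 40.1405 ≈ 1408.933 mm = 140.893 cm.

140.89 cm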